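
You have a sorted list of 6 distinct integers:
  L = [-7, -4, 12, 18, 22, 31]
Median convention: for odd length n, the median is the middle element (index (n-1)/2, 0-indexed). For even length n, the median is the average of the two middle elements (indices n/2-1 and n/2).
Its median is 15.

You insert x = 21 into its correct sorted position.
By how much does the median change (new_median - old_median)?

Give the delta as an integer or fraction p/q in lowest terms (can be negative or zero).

Old median = 15
After inserting x = 21: new sorted = [-7, -4, 12, 18, 21, 22, 31]
New median = 18
Delta = 18 - 15 = 3

Answer: 3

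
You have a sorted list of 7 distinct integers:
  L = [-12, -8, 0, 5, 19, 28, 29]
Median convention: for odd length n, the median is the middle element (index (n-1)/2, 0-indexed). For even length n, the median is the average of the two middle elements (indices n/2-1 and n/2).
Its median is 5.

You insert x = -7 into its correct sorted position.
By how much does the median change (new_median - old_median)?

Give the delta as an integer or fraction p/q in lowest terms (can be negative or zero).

Old median = 5
After inserting x = -7: new sorted = [-12, -8, -7, 0, 5, 19, 28, 29]
New median = 5/2
Delta = 5/2 - 5 = -5/2

Answer: -5/2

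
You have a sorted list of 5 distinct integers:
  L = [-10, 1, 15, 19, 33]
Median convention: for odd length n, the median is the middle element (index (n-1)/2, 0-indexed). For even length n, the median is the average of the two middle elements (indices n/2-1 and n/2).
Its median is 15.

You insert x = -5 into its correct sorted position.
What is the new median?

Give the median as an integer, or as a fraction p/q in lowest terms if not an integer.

Old list (sorted, length 5): [-10, 1, 15, 19, 33]
Old median = 15
Insert x = -5
Old length odd (5). Middle was index 2 = 15.
New length even (6). New median = avg of two middle elements.
x = -5: 1 elements are < x, 4 elements are > x.
New sorted list: [-10, -5, 1, 15, 19, 33]
New median = 8

Answer: 8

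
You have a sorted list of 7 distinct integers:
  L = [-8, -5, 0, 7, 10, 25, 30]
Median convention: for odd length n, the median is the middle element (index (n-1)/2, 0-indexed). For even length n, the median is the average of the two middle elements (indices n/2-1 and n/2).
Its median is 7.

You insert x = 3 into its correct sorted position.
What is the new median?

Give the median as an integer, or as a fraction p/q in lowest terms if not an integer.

Old list (sorted, length 7): [-8, -5, 0, 7, 10, 25, 30]
Old median = 7
Insert x = 3
Old length odd (7). Middle was index 3 = 7.
New length even (8). New median = avg of two middle elements.
x = 3: 3 elements are < x, 4 elements are > x.
New sorted list: [-8, -5, 0, 3, 7, 10, 25, 30]
New median = 5

Answer: 5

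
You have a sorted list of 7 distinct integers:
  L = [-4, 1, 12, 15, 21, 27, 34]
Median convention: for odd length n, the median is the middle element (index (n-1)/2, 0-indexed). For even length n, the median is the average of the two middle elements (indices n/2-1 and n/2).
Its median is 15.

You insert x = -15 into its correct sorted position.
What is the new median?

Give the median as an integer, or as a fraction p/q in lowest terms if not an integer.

Answer: 27/2

Derivation:
Old list (sorted, length 7): [-4, 1, 12, 15, 21, 27, 34]
Old median = 15
Insert x = -15
Old length odd (7). Middle was index 3 = 15.
New length even (8). New median = avg of two middle elements.
x = -15: 0 elements are < x, 7 elements are > x.
New sorted list: [-15, -4, 1, 12, 15, 21, 27, 34]
New median = 27/2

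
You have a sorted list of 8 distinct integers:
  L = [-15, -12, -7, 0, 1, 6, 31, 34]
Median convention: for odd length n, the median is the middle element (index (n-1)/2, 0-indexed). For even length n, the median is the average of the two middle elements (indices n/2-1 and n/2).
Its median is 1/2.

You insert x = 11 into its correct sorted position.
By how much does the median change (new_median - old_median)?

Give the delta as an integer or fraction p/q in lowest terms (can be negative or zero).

Old median = 1/2
After inserting x = 11: new sorted = [-15, -12, -7, 0, 1, 6, 11, 31, 34]
New median = 1
Delta = 1 - 1/2 = 1/2

Answer: 1/2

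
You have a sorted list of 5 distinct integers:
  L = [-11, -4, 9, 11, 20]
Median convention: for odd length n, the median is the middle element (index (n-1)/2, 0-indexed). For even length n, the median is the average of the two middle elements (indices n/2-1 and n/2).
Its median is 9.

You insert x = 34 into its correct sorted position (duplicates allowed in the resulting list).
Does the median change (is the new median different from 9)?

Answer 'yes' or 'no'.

Old median = 9
Insert x = 34
New median = 10
Changed? yes

Answer: yes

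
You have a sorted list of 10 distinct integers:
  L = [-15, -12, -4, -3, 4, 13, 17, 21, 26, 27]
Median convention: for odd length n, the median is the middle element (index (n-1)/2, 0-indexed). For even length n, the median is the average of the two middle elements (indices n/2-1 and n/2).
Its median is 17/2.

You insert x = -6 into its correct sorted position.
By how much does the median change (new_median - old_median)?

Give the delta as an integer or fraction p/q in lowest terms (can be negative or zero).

Answer: -9/2

Derivation:
Old median = 17/2
After inserting x = -6: new sorted = [-15, -12, -6, -4, -3, 4, 13, 17, 21, 26, 27]
New median = 4
Delta = 4 - 17/2 = -9/2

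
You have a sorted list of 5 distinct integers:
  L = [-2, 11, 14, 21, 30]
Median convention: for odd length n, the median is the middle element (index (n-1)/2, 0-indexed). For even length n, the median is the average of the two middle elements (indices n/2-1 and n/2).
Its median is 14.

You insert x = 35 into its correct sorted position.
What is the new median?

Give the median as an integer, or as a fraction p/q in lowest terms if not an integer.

Old list (sorted, length 5): [-2, 11, 14, 21, 30]
Old median = 14
Insert x = 35
Old length odd (5). Middle was index 2 = 14.
New length even (6). New median = avg of two middle elements.
x = 35: 5 elements are < x, 0 elements are > x.
New sorted list: [-2, 11, 14, 21, 30, 35]
New median = 35/2

Answer: 35/2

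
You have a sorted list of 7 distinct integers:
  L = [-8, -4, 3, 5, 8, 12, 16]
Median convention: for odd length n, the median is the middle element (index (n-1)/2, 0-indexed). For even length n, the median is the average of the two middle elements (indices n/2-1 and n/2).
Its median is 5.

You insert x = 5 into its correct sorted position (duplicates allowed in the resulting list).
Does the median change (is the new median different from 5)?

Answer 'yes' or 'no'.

Old median = 5
Insert x = 5
New median = 5
Changed? no

Answer: no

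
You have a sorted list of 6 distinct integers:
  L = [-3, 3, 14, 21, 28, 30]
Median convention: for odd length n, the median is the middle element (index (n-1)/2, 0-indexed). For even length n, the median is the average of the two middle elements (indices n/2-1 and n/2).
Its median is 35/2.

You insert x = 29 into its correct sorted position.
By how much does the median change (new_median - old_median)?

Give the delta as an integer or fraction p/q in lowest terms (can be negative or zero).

Answer: 7/2

Derivation:
Old median = 35/2
After inserting x = 29: new sorted = [-3, 3, 14, 21, 28, 29, 30]
New median = 21
Delta = 21 - 35/2 = 7/2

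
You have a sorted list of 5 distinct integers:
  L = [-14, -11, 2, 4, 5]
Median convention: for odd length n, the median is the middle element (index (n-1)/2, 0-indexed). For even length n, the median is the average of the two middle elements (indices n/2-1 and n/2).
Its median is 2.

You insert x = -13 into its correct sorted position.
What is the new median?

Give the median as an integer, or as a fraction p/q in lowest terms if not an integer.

Old list (sorted, length 5): [-14, -11, 2, 4, 5]
Old median = 2
Insert x = -13
Old length odd (5). Middle was index 2 = 2.
New length even (6). New median = avg of two middle elements.
x = -13: 1 elements are < x, 4 elements are > x.
New sorted list: [-14, -13, -11, 2, 4, 5]
New median = -9/2

Answer: -9/2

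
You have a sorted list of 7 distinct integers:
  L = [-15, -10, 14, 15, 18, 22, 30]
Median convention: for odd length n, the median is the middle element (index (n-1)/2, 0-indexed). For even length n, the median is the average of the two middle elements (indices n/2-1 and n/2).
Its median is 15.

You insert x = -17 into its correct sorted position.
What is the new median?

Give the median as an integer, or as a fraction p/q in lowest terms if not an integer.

Old list (sorted, length 7): [-15, -10, 14, 15, 18, 22, 30]
Old median = 15
Insert x = -17
Old length odd (7). Middle was index 3 = 15.
New length even (8). New median = avg of two middle elements.
x = -17: 0 elements are < x, 7 elements are > x.
New sorted list: [-17, -15, -10, 14, 15, 18, 22, 30]
New median = 29/2

Answer: 29/2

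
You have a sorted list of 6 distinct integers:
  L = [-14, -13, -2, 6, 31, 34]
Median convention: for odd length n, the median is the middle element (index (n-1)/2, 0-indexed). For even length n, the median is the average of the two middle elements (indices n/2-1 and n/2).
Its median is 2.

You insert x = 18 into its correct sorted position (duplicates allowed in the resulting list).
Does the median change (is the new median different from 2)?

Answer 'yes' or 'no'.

Old median = 2
Insert x = 18
New median = 6
Changed? yes

Answer: yes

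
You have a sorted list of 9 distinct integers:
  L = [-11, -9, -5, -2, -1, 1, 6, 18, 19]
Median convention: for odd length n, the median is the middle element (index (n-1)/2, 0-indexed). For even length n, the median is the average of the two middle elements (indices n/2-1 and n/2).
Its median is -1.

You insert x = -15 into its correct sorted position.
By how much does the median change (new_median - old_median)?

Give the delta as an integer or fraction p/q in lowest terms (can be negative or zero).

Answer: -1/2

Derivation:
Old median = -1
After inserting x = -15: new sorted = [-15, -11, -9, -5, -2, -1, 1, 6, 18, 19]
New median = -3/2
Delta = -3/2 - -1 = -1/2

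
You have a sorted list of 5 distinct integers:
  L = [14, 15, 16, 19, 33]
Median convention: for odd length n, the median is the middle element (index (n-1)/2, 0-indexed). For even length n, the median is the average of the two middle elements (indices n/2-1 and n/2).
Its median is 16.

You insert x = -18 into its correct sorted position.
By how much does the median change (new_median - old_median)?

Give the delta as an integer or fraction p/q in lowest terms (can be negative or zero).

Old median = 16
After inserting x = -18: new sorted = [-18, 14, 15, 16, 19, 33]
New median = 31/2
Delta = 31/2 - 16 = -1/2

Answer: -1/2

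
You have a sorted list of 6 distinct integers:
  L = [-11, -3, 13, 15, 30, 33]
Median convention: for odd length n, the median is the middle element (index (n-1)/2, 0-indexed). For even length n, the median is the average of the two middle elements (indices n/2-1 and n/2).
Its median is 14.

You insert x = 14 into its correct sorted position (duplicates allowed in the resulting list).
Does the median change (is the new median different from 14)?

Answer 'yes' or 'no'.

Answer: no

Derivation:
Old median = 14
Insert x = 14
New median = 14
Changed? no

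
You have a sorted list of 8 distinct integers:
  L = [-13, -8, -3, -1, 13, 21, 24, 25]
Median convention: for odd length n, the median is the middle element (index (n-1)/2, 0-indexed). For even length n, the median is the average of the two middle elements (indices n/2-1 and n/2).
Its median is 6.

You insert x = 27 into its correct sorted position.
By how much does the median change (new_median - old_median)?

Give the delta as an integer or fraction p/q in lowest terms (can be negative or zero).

Old median = 6
After inserting x = 27: new sorted = [-13, -8, -3, -1, 13, 21, 24, 25, 27]
New median = 13
Delta = 13 - 6 = 7

Answer: 7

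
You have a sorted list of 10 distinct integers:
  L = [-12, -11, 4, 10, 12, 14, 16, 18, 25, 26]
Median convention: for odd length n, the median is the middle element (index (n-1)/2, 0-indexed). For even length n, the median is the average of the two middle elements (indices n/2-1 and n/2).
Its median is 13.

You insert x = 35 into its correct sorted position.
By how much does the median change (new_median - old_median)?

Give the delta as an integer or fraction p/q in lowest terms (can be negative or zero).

Old median = 13
After inserting x = 35: new sorted = [-12, -11, 4, 10, 12, 14, 16, 18, 25, 26, 35]
New median = 14
Delta = 14 - 13 = 1

Answer: 1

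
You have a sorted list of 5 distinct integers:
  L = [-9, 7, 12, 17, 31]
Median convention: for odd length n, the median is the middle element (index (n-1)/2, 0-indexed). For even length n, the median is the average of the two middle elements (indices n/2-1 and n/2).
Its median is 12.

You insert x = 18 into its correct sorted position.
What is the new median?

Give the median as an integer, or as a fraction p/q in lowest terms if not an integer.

Answer: 29/2

Derivation:
Old list (sorted, length 5): [-9, 7, 12, 17, 31]
Old median = 12
Insert x = 18
Old length odd (5). Middle was index 2 = 12.
New length even (6). New median = avg of two middle elements.
x = 18: 4 elements are < x, 1 elements are > x.
New sorted list: [-9, 7, 12, 17, 18, 31]
New median = 29/2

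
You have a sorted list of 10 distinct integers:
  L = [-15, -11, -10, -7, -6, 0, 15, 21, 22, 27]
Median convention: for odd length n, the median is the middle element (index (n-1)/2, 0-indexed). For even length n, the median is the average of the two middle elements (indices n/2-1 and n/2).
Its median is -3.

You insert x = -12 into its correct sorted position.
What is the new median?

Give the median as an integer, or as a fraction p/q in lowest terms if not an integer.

Old list (sorted, length 10): [-15, -11, -10, -7, -6, 0, 15, 21, 22, 27]
Old median = -3
Insert x = -12
Old length even (10). Middle pair: indices 4,5 = -6,0.
New length odd (11). New median = single middle element.
x = -12: 1 elements are < x, 9 elements are > x.
New sorted list: [-15, -12, -11, -10, -7, -6, 0, 15, 21, 22, 27]
New median = -6

Answer: -6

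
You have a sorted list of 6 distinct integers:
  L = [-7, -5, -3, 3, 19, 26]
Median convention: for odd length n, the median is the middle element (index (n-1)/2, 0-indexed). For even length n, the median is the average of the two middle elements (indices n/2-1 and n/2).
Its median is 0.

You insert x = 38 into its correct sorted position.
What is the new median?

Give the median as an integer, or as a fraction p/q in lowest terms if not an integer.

Answer: 3

Derivation:
Old list (sorted, length 6): [-7, -5, -3, 3, 19, 26]
Old median = 0
Insert x = 38
Old length even (6). Middle pair: indices 2,3 = -3,3.
New length odd (7). New median = single middle element.
x = 38: 6 elements are < x, 0 elements are > x.
New sorted list: [-7, -5, -3, 3, 19, 26, 38]
New median = 3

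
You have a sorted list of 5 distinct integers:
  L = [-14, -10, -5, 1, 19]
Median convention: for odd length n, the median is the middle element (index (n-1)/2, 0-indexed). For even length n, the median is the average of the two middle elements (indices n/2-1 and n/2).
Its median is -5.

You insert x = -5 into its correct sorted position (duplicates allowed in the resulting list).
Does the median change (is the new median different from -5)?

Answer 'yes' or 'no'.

Answer: no

Derivation:
Old median = -5
Insert x = -5
New median = -5
Changed? no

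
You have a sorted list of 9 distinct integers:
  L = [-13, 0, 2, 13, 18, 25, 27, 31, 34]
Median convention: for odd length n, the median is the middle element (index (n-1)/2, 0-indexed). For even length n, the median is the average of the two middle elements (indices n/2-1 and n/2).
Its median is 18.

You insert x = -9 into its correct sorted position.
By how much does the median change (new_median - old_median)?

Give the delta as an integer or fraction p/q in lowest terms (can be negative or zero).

Old median = 18
After inserting x = -9: new sorted = [-13, -9, 0, 2, 13, 18, 25, 27, 31, 34]
New median = 31/2
Delta = 31/2 - 18 = -5/2

Answer: -5/2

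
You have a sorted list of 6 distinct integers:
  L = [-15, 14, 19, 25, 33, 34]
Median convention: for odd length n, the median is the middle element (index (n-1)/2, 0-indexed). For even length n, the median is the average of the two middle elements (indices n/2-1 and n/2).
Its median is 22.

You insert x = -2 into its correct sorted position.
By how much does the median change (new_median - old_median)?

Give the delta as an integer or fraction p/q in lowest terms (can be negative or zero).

Old median = 22
After inserting x = -2: new sorted = [-15, -2, 14, 19, 25, 33, 34]
New median = 19
Delta = 19 - 22 = -3

Answer: -3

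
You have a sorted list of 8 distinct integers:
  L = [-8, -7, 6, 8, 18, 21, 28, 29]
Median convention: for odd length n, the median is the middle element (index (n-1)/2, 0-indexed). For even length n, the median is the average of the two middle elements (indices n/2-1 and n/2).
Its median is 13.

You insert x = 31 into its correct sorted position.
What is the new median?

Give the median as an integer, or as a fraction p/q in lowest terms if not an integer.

Answer: 18

Derivation:
Old list (sorted, length 8): [-8, -7, 6, 8, 18, 21, 28, 29]
Old median = 13
Insert x = 31
Old length even (8). Middle pair: indices 3,4 = 8,18.
New length odd (9). New median = single middle element.
x = 31: 8 elements are < x, 0 elements are > x.
New sorted list: [-8, -7, 6, 8, 18, 21, 28, 29, 31]
New median = 18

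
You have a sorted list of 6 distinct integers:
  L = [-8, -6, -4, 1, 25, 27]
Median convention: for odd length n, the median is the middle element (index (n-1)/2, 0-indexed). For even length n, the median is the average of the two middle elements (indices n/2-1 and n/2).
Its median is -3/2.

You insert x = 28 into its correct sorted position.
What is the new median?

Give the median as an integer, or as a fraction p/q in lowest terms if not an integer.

Answer: 1

Derivation:
Old list (sorted, length 6): [-8, -6, -4, 1, 25, 27]
Old median = -3/2
Insert x = 28
Old length even (6). Middle pair: indices 2,3 = -4,1.
New length odd (7). New median = single middle element.
x = 28: 6 elements are < x, 0 elements are > x.
New sorted list: [-8, -6, -4, 1, 25, 27, 28]
New median = 1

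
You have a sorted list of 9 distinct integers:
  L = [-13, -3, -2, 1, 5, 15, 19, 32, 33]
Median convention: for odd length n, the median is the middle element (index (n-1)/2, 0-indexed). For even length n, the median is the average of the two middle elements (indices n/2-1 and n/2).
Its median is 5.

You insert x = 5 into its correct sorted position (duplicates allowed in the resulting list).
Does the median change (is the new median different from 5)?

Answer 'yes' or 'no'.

Answer: no

Derivation:
Old median = 5
Insert x = 5
New median = 5
Changed? no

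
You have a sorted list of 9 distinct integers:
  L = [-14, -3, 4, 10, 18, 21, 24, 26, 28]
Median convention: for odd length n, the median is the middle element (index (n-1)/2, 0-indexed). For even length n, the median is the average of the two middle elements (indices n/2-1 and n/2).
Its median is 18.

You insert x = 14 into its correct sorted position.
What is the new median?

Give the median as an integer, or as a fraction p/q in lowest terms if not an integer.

Old list (sorted, length 9): [-14, -3, 4, 10, 18, 21, 24, 26, 28]
Old median = 18
Insert x = 14
Old length odd (9). Middle was index 4 = 18.
New length even (10). New median = avg of two middle elements.
x = 14: 4 elements are < x, 5 elements are > x.
New sorted list: [-14, -3, 4, 10, 14, 18, 21, 24, 26, 28]
New median = 16

Answer: 16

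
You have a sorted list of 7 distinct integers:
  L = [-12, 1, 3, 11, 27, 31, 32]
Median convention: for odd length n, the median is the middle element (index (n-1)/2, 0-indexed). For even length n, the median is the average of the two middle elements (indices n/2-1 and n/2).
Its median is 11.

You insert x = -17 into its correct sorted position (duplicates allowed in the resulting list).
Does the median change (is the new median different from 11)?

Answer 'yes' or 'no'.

Old median = 11
Insert x = -17
New median = 7
Changed? yes

Answer: yes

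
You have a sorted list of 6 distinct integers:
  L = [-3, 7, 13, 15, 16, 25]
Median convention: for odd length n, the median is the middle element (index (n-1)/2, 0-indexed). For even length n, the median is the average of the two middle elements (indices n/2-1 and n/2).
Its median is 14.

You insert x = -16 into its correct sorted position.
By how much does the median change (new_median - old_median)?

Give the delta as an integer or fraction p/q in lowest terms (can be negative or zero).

Old median = 14
After inserting x = -16: new sorted = [-16, -3, 7, 13, 15, 16, 25]
New median = 13
Delta = 13 - 14 = -1

Answer: -1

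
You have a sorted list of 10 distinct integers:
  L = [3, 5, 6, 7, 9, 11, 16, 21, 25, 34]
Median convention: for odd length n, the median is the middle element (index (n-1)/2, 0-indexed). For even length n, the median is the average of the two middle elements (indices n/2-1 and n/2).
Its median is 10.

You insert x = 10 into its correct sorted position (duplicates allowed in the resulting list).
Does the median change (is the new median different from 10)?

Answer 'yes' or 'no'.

Answer: no

Derivation:
Old median = 10
Insert x = 10
New median = 10
Changed? no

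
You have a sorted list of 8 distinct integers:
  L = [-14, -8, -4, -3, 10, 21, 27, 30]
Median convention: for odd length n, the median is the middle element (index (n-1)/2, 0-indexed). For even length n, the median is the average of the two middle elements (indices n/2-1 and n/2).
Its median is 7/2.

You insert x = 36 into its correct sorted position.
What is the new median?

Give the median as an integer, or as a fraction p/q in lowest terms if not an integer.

Answer: 10

Derivation:
Old list (sorted, length 8): [-14, -8, -4, -3, 10, 21, 27, 30]
Old median = 7/2
Insert x = 36
Old length even (8). Middle pair: indices 3,4 = -3,10.
New length odd (9). New median = single middle element.
x = 36: 8 elements are < x, 0 elements are > x.
New sorted list: [-14, -8, -4, -3, 10, 21, 27, 30, 36]
New median = 10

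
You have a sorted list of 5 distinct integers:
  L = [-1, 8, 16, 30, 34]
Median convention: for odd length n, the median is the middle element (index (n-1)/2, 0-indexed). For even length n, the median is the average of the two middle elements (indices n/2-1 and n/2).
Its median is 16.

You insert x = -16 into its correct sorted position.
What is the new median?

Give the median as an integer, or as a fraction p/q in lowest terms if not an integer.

Old list (sorted, length 5): [-1, 8, 16, 30, 34]
Old median = 16
Insert x = -16
Old length odd (5). Middle was index 2 = 16.
New length even (6). New median = avg of two middle elements.
x = -16: 0 elements are < x, 5 elements are > x.
New sorted list: [-16, -1, 8, 16, 30, 34]
New median = 12

Answer: 12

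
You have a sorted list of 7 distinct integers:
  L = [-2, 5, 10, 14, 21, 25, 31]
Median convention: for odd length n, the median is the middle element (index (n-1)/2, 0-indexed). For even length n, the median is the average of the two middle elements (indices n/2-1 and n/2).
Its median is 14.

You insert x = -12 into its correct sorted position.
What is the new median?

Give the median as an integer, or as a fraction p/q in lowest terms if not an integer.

Answer: 12

Derivation:
Old list (sorted, length 7): [-2, 5, 10, 14, 21, 25, 31]
Old median = 14
Insert x = -12
Old length odd (7). Middle was index 3 = 14.
New length even (8). New median = avg of two middle elements.
x = -12: 0 elements are < x, 7 elements are > x.
New sorted list: [-12, -2, 5, 10, 14, 21, 25, 31]
New median = 12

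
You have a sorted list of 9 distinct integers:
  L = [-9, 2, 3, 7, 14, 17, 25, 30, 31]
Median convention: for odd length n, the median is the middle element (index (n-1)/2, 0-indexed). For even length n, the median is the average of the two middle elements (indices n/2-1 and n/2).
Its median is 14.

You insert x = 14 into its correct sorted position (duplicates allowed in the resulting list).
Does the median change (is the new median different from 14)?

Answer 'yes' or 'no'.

Old median = 14
Insert x = 14
New median = 14
Changed? no

Answer: no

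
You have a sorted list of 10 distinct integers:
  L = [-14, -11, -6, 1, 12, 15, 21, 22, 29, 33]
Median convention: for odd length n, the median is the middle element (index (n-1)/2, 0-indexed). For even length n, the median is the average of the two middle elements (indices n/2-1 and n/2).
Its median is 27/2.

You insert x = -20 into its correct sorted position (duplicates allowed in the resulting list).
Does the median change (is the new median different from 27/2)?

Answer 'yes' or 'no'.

Old median = 27/2
Insert x = -20
New median = 12
Changed? yes

Answer: yes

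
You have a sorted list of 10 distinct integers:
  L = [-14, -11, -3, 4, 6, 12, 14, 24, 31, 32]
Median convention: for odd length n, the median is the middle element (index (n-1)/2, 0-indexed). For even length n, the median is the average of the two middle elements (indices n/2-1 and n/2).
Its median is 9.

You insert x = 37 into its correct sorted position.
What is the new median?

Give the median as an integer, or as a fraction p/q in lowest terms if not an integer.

Answer: 12

Derivation:
Old list (sorted, length 10): [-14, -11, -3, 4, 6, 12, 14, 24, 31, 32]
Old median = 9
Insert x = 37
Old length even (10). Middle pair: indices 4,5 = 6,12.
New length odd (11). New median = single middle element.
x = 37: 10 elements are < x, 0 elements are > x.
New sorted list: [-14, -11, -3, 4, 6, 12, 14, 24, 31, 32, 37]
New median = 12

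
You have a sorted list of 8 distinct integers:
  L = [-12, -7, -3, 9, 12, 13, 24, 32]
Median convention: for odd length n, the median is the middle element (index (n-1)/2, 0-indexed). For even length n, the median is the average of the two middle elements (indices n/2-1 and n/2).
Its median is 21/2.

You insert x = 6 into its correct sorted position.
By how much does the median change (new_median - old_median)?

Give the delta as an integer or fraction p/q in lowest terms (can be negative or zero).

Old median = 21/2
After inserting x = 6: new sorted = [-12, -7, -3, 6, 9, 12, 13, 24, 32]
New median = 9
Delta = 9 - 21/2 = -3/2

Answer: -3/2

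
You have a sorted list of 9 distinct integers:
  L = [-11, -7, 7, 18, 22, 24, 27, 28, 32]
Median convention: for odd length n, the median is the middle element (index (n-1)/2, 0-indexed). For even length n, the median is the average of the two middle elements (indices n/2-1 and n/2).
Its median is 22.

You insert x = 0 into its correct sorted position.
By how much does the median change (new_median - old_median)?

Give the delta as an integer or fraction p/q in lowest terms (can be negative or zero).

Old median = 22
After inserting x = 0: new sorted = [-11, -7, 0, 7, 18, 22, 24, 27, 28, 32]
New median = 20
Delta = 20 - 22 = -2

Answer: -2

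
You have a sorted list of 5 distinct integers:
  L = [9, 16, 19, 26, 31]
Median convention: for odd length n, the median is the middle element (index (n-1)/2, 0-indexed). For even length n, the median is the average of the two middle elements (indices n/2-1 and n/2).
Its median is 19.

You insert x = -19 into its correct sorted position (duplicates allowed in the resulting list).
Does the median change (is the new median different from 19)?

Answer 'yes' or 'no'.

Old median = 19
Insert x = -19
New median = 35/2
Changed? yes

Answer: yes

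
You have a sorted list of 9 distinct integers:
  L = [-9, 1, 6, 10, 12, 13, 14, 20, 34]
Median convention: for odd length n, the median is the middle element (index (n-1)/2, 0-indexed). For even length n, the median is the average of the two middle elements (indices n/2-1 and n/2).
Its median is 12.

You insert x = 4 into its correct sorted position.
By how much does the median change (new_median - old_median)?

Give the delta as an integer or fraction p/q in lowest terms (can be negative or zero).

Old median = 12
After inserting x = 4: new sorted = [-9, 1, 4, 6, 10, 12, 13, 14, 20, 34]
New median = 11
Delta = 11 - 12 = -1

Answer: -1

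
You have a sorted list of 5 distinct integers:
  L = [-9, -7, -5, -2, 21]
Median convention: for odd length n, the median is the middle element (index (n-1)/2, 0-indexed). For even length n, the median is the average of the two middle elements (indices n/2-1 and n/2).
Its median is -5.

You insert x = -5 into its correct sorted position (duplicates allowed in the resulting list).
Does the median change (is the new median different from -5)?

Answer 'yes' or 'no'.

Old median = -5
Insert x = -5
New median = -5
Changed? no

Answer: no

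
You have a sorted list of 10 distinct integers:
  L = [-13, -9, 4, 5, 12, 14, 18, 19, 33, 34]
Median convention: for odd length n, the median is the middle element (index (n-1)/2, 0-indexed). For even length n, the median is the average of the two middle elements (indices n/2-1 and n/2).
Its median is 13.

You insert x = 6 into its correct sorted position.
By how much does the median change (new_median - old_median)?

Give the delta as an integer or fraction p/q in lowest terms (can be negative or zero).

Answer: -1

Derivation:
Old median = 13
After inserting x = 6: new sorted = [-13, -9, 4, 5, 6, 12, 14, 18, 19, 33, 34]
New median = 12
Delta = 12 - 13 = -1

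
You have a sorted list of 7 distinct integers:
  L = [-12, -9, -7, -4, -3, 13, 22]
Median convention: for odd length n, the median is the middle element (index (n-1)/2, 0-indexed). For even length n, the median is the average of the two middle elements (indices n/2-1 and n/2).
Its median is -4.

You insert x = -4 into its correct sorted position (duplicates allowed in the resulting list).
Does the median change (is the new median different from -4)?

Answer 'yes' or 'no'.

Answer: no

Derivation:
Old median = -4
Insert x = -4
New median = -4
Changed? no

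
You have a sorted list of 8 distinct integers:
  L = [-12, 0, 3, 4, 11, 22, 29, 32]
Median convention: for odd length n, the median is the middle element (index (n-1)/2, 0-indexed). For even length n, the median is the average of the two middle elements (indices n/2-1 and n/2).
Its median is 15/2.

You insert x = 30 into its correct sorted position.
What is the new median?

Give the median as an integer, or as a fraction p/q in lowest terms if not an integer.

Answer: 11

Derivation:
Old list (sorted, length 8): [-12, 0, 3, 4, 11, 22, 29, 32]
Old median = 15/2
Insert x = 30
Old length even (8). Middle pair: indices 3,4 = 4,11.
New length odd (9). New median = single middle element.
x = 30: 7 elements are < x, 1 elements are > x.
New sorted list: [-12, 0, 3, 4, 11, 22, 29, 30, 32]
New median = 11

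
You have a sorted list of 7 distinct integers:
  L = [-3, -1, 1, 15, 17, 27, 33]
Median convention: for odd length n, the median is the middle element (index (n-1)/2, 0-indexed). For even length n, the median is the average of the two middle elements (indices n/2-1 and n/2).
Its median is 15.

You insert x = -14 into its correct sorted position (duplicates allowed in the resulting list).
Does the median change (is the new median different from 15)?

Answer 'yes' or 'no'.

Answer: yes

Derivation:
Old median = 15
Insert x = -14
New median = 8
Changed? yes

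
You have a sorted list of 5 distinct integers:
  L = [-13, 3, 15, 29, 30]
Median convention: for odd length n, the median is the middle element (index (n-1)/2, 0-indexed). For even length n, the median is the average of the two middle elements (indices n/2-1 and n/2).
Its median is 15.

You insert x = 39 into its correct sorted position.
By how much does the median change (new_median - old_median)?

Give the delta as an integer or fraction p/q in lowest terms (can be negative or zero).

Old median = 15
After inserting x = 39: new sorted = [-13, 3, 15, 29, 30, 39]
New median = 22
Delta = 22 - 15 = 7

Answer: 7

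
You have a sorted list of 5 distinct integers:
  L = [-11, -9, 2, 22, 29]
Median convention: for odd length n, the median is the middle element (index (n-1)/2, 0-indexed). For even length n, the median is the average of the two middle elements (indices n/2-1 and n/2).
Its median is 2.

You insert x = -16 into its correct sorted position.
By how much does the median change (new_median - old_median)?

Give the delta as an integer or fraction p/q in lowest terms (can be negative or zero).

Answer: -11/2

Derivation:
Old median = 2
After inserting x = -16: new sorted = [-16, -11, -9, 2, 22, 29]
New median = -7/2
Delta = -7/2 - 2 = -11/2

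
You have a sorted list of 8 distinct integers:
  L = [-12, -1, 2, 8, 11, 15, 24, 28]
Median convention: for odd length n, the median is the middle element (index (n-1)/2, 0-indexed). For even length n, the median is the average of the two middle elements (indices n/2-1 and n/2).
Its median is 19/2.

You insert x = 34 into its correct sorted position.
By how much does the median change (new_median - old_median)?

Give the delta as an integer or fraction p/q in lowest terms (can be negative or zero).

Old median = 19/2
After inserting x = 34: new sorted = [-12, -1, 2, 8, 11, 15, 24, 28, 34]
New median = 11
Delta = 11 - 19/2 = 3/2

Answer: 3/2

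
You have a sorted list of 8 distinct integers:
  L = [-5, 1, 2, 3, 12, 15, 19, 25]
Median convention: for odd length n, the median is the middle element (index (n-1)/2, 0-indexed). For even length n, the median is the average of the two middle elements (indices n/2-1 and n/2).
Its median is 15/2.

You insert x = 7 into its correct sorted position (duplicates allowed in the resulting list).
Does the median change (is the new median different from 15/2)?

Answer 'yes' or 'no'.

Old median = 15/2
Insert x = 7
New median = 7
Changed? yes

Answer: yes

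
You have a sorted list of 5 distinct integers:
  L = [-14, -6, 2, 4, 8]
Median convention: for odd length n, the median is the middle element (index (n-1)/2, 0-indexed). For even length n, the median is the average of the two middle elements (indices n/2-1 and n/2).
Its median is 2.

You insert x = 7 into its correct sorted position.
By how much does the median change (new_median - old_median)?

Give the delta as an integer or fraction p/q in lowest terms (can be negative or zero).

Answer: 1

Derivation:
Old median = 2
After inserting x = 7: new sorted = [-14, -6, 2, 4, 7, 8]
New median = 3
Delta = 3 - 2 = 1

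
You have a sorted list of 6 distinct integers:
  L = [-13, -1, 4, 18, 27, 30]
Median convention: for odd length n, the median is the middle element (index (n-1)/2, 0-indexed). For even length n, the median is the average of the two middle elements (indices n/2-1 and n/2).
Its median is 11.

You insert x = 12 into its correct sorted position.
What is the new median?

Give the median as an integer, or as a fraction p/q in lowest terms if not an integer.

Answer: 12

Derivation:
Old list (sorted, length 6): [-13, -1, 4, 18, 27, 30]
Old median = 11
Insert x = 12
Old length even (6). Middle pair: indices 2,3 = 4,18.
New length odd (7). New median = single middle element.
x = 12: 3 elements are < x, 3 elements are > x.
New sorted list: [-13, -1, 4, 12, 18, 27, 30]
New median = 12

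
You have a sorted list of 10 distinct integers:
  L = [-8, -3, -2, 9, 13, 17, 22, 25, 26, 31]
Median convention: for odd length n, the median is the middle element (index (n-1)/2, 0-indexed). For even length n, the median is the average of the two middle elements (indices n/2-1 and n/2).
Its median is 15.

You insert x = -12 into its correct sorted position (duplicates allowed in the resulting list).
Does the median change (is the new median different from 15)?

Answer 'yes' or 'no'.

Answer: yes

Derivation:
Old median = 15
Insert x = -12
New median = 13
Changed? yes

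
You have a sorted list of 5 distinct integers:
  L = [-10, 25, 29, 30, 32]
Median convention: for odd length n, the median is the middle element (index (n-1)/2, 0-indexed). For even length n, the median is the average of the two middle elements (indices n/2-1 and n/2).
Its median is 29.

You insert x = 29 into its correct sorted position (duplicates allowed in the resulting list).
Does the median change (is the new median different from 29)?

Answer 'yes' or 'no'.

Old median = 29
Insert x = 29
New median = 29
Changed? no

Answer: no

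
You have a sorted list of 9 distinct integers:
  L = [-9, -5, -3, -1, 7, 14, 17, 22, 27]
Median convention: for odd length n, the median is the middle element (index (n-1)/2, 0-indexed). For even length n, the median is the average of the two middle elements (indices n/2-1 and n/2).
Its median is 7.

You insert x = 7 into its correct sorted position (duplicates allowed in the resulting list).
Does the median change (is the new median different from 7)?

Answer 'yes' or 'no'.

Old median = 7
Insert x = 7
New median = 7
Changed? no

Answer: no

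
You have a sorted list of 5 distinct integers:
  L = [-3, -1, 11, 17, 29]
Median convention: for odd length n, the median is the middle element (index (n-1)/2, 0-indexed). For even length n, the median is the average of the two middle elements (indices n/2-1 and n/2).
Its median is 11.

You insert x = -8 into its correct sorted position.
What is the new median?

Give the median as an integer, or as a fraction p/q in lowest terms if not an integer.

Old list (sorted, length 5): [-3, -1, 11, 17, 29]
Old median = 11
Insert x = -8
Old length odd (5). Middle was index 2 = 11.
New length even (6). New median = avg of two middle elements.
x = -8: 0 elements are < x, 5 elements are > x.
New sorted list: [-8, -3, -1, 11, 17, 29]
New median = 5

Answer: 5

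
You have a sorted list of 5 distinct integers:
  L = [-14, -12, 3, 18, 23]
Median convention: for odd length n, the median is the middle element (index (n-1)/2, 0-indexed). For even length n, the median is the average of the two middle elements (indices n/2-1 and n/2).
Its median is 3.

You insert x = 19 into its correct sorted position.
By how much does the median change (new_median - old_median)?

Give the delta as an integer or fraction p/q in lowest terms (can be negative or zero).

Answer: 15/2

Derivation:
Old median = 3
After inserting x = 19: new sorted = [-14, -12, 3, 18, 19, 23]
New median = 21/2
Delta = 21/2 - 3 = 15/2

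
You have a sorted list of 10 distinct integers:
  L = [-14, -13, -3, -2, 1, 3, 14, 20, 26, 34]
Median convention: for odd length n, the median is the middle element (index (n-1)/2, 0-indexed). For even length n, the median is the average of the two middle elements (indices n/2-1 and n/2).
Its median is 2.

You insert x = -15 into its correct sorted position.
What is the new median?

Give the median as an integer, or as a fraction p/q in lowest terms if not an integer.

Old list (sorted, length 10): [-14, -13, -3, -2, 1, 3, 14, 20, 26, 34]
Old median = 2
Insert x = -15
Old length even (10). Middle pair: indices 4,5 = 1,3.
New length odd (11). New median = single middle element.
x = -15: 0 elements are < x, 10 elements are > x.
New sorted list: [-15, -14, -13, -3, -2, 1, 3, 14, 20, 26, 34]
New median = 1

Answer: 1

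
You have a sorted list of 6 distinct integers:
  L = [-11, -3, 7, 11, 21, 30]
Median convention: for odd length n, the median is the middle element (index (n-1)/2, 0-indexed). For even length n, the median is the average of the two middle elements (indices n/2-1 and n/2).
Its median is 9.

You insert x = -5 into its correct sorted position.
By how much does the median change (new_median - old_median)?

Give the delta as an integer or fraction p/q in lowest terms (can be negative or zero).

Answer: -2

Derivation:
Old median = 9
After inserting x = -5: new sorted = [-11, -5, -3, 7, 11, 21, 30]
New median = 7
Delta = 7 - 9 = -2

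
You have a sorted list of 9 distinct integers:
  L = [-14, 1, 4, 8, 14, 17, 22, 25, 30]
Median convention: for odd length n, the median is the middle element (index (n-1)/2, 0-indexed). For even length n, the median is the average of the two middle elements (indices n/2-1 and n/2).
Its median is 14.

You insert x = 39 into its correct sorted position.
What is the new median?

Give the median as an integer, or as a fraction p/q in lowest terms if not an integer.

Answer: 31/2

Derivation:
Old list (sorted, length 9): [-14, 1, 4, 8, 14, 17, 22, 25, 30]
Old median = 14
Insert x = 39
Old length odd (9). Middle was index 4 = 14.
New length even (10). New median = avg of two middle elements.
x = 39: 9 elements are < x, 0 elements are > x.
New sorted list: [-14, 1, 4, 8, 14, 17, 22, 25, 30, 39]
New median = 31/2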